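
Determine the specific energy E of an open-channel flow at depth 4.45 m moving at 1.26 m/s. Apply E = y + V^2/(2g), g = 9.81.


Specific energy E = y + V^2/(2g).
Velocity head = V^2/(2g) = 1.26^2 / (2*9.81) = 1.5876 / 19.62 = 0.0809 m.
E = 4.45 + 0.0809 = 4.5309 m.

4.5309


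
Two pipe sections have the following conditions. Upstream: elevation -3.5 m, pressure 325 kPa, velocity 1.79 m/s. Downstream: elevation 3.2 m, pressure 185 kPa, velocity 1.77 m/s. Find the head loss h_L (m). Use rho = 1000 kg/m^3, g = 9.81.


Total head at each section: H = z + p/(rho*g) + V^2/(2g).
H1 = -3.5 + 325*1000/(1000*9.81) + 1.79^2/(2*9.81)
   = -3.5 + 33.129 + 0.1633
   = 29.793 m.
H2 = 3.2 + 185*1000/(1000*9.81) + 1.77^2/(2*9.81)
   = 3.2 + 18.858 + 0.1597
   = 22.218 m.
h_L = H1 - H2 = 29.793 - 22.218 = 7.575 m.

7.575


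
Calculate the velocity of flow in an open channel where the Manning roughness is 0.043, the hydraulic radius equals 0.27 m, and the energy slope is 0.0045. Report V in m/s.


Manning's equation gives V = (1/n) * R^(2/3) * S^(1/2).
First, compute R^(2/3) = 0.27^(2/3) = 0.4177.
Next, S^(1/2) = 0.0045^(1/2) = 0.067082.
Then 1/n = 1/0.043 = 23.26.
V = 23.26 * 0.4177 * 0.067082 = 0.6517 m/s.

0.6517


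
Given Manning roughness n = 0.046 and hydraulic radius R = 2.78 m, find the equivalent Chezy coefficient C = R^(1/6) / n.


The Chezy coefficient relates to Manning's n through C = R^(1/6) / n.
R^(1/6) = 2.78^(1/6) = 1.185789.
C = 1.185789 / 0.046 = 25.78 m^(1/2)/s.

25.78


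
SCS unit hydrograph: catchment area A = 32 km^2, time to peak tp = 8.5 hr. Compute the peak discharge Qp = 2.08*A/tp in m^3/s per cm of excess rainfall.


SCS formula: Qp = 2.08 * A / tp.
Qp = 2.08 * 32 / 8.5
   = 66.56 / 8.5
   = 7.83 m^3/s per cm.

7.83


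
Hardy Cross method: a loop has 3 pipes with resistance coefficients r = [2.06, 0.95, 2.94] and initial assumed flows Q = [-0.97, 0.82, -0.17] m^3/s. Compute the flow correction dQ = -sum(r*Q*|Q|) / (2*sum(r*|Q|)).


Numerator terms (r*Q*|Q|): 2.06*-0.97*|-0.97| = -1.9383; 0.95*0.82*|0.82| = 0.6388; 2.94*-0.17*|-0.17| = -0.085.
Sum of numerator = -1.3844.
Denominator terms (r*|Q|): 2.06*|-0.97| = 1.9982; 0.95*|0.82| = 0.779; 2.94*|-0.17| = 0.4998.
2 * sum of denominator = 2 * 3.277 = 6.554.
dQ = --1.3844 / 6.554 = 0.2112 m^3/s.

0.2112


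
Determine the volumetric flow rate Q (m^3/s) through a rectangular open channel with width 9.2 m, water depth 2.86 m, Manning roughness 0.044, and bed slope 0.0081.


For a rectangular channel, the cross-sectional area A = b * y = 9.2 * 2.86 = 26.31 m^2.
The wetted perimeter P = b + 2y = 9.2 + 2*2.86 = 14.92 m.
Hydraulic radius R = A/P = 26.31/14.92 = 1.7635 m.
Velocity V = (1/n)*R^(2/3)*S^(1/2) = (1/0.044)*1.7635^(2/3)*0.0081^(1/2) = 2.9857 m/s.
Discharge Q = A * V = 26.31 * 2.9857 = 78.56 m^3/s.

78.56


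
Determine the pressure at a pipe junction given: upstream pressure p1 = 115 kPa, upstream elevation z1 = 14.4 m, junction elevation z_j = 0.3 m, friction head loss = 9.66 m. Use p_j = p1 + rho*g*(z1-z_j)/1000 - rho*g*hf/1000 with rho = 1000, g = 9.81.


Junction pressure: p_j = p1 + rho*g*(z1 - z_j)/1000 - rho*g*hf/1000.
Elevation term = 1000*9.81*(14.4 - 0.3)/1000 = 138.321 kPa.
Friction term = 1000*9.81*9.66/1000 = 94.765 kPa.
p_j = 115 + 138.321 - 94.765 = 158.56 kPa.

158.56


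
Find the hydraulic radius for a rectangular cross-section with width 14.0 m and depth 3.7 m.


For a rectangular section:
Flow area A = b * y = 14.0 * 3.7 = 51.8 m^2.
Wetted perimeter P = b + 2y = 14.0 + 2*3.7 = 21.4 m.
Hydraulic radius R = A/P = 51.8 / 21.4 = 2.4206 m.

2.4206


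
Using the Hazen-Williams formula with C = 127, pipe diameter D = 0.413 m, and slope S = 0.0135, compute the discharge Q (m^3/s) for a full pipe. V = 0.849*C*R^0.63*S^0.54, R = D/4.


For a full circular pipe, R = D/4 = 0.413/4 = 0.1032 m.
V = 0.849 * 127 * 0.1032^0.63 * 0.0135^0.54
  = 0.849 * 127 * 0.239194 * 0.097809
  = 2.5226 m/s.
Pipe area A = pi*D^2/4 = pi*0.413^2/4 = 0.134 m^2.
Q = A * V = 0.134 * 2.5226 = 0.3379 m^3/s.

0.3379


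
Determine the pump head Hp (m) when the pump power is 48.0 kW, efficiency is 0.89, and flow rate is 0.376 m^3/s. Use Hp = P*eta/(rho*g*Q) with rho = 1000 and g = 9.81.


Pump head formula: Hp = P * eta / (rho * g * Q).
Numerator: P * eta = 48.0 * 1000 * 0.89 = 42720.0 W.
Denominator: rho * g * Q = 1000 * 9.81 * 0.376 = 3688.56.
Hp = 42720.0 / 3688.56 = 11.58 m.

11.58


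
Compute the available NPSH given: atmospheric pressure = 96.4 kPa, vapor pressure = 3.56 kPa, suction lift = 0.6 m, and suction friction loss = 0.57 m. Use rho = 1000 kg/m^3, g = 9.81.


NPSHa = p_atm/(rho*g) - z_s - hf_s - p_vap/(rho*g).
p_atm/(rho*g) = 96.4*1000 / (1000*9.81) = 9.827 m.
p_vap/(rho*g) = 3.56*1000 / (1000*9.81) = 0.363 m.
NPSHa = 9.827 - 0.6 - 0.57 - 0.363
      = 8.29 m.

8.29


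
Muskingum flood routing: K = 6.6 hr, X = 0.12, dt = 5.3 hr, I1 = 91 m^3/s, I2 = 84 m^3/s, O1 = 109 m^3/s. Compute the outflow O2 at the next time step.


Muskingum coefficients:
denom = 2*K*(1-X) + dt = 2*6.6*(1-0.12) + 5.3 = 16.916.
C0 = (dt - 2*K*X)/denom = (5.3 - 2*6.6*0.12)/16.916 = 0.2197.
C1 = (dt + 2*K*X)/denom = (5.3 + 2*6.6*0.12)/16.916 = 0.407.
C2 = (2*K*(1-X) - dt)/denom = 0.3734.
O2 = C0*I2 + C1*I1 + C2*O1
   = 0.2197*84 + 0.407*91 + 0.3734*109
   = 96.18 m^3/s.

96.18


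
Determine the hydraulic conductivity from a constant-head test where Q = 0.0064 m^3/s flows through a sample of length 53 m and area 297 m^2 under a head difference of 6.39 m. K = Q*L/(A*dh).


From K = Q*L / (A*dh):
Numerator: Q*L = 0.0064 * 53 = 0.3392.
Denominator: A*dh = 297 * 6.39 = 1897.83.
K = 0.3392 / 1897.83 = 0.000179 m/s.

0.000179


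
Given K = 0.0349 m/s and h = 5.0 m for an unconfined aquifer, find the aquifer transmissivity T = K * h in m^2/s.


Transmissivity is defined as T = K * h.
T = 0.0349 * 5.0
  = 0.1745 m^2/s.

0.1745


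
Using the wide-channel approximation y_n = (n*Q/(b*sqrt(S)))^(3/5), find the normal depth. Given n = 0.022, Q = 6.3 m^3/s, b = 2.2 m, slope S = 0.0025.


We use the wide-channel approximation y_n = (n*Q/(b*sqrt(S)))^(3/5).
sqrt(S) = sqrt(0.0025) = 0.05.
Numerator: n*Q = 0.022 * 6.3 = 0.1386.
Denominator: b*sqrt(S) = 2.2 * 0.05 = 0.11.
arg = 1.26.
y_n = 1.26^(3/5) = 1.1487 m.

1.1487


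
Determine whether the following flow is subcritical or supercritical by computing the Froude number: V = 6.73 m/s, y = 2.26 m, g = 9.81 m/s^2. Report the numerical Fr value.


The Froude number is defined as Fr = V / sqrt(g*y).
g*y = 9.81 * 2.26 = 22.1706.
sqrt(g*y) = sqrt(22.1706) = 4.7086.
Fr = 6.73 / 4.7086 = 1.4293.
Since Fr > 1, the flow is supercritical.

1.4293


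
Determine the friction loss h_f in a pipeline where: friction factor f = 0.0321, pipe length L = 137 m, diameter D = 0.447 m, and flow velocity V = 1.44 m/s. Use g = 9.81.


Darcy-Weisbach equation: h_f = f * (L/D) * V^2/(2g).
f * L/D = 0.0321 * 137/0.447 = 9.8383.
V^2/(2g) = 1.44^2 / (2*9.81) = 2.0736 / 19.62 = 0.1057 m.
h_f = 9.8383 * 0.1057 = 1.04 m.

1.04


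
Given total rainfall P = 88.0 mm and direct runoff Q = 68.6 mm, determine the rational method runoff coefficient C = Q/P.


The runoff coefficient C = runoff depth / rainfall depth.
C = 68.6 / 88.0
  = 0.7795.

0.7795


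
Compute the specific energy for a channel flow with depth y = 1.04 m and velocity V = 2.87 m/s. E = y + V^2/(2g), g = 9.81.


Specific energy E = y + V^2/(2g).
Velocity head = V^2/(2g) = 2.87^2 / (2*9.81) = 8.2369 / 19.62 = 0.4198 m.
E = 1.04 + 0.4198 = 1.4598 m.

1.4598


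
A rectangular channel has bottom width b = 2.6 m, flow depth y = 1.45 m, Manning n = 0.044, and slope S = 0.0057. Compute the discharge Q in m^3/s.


For a rectangular channel, the cross-sectional area A = b * y = 2.6 * 1.45 = 3.77 m^2.
The wetted perimeter P = b + 2y = 2.6 + 2*1.45 = 5.5 m.
Hydraulic radius R = A/P = 3.77/5.5 = 0.6855 m.
Velocity V = (1/n)*R^(2/3)*S^(1/2) = (1/0.044)*0.6855^(2/3)*0.0057^(1/2) = 1.3339 m/s.
Discharge Q = A * V = 3.77 * 1.3339 = 5.029 m^3/s.

5.029


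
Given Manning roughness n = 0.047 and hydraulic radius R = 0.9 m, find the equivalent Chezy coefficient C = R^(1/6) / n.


The Chezy coefficient relates to Manning's n through C = R^(1/6) / n.
R^(1/6) = 0.9^(1/6) = 0.982593.
C = 0.982593 / 0.047 = 20.91 m^(1/2)/s.

20.91


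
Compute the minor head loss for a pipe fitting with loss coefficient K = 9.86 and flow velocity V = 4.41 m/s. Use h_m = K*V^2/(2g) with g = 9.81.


Minor loss formula: h_m = K * V^2/(2g).
V^2 = 4.41^2 = 19.4481.
V^2/(2g) = 19.4481 / 19.62 = 0.9912 m.
h_m = 9.86 * 0.9912 = 9.7736 m.

9.7736


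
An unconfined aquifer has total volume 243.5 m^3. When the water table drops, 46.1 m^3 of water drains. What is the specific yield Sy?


Specific yield Sy = Volume drained / Total volume.
Sy = 46.1 / 243.5
   = 0.1893.

0.1893


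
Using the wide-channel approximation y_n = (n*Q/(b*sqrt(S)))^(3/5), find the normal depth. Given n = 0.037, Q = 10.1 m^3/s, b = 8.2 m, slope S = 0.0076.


We use the wide-channel approximation y_n = (n*Q/(b*sqrt(S)))^(3/5).
sqrt(S) = sqrt(0.0076) = 0.087178.
Numerator: n*Q = 0.037 * 10.1 = 0.3737.
Denominator: b*sqrt(S) = 8.2 * 0.087178 = 0.71486.
arg = 0.5228.
y_n = 0.5228^(3/5) = 0.6776 m.

0.6776


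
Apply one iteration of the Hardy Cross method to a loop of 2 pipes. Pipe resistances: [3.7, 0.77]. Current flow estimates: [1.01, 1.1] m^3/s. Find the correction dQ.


Numerator terms (r*Q*|Q|): 3.7*1.01*|1.01| = 3.7744; 0.77*1.1*|1.1| = 0.9317.
Sum of numerator = 4.7061.
Denominator terms (r*|Q|): 3.7*|1.01| = 3.737; 0.77*|1.1| = 0.847.
2 * sum of denominator = 2 * 4.584 = 9.168.
dQ = -4.7061 / 9.168 = -0.5133 m^3/s.

-0.5133


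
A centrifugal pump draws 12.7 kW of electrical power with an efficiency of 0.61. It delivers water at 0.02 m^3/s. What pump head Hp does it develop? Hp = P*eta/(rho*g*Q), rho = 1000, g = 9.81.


Pump head formula: Hp = P * eta / (rho * g * Q).
Numerator: P * eta = 12.7 * 1000 * 0.61 = 7747.0 W.
Denominator: rho * g * Q = 1000 * 9.81 * 0.02 = 196.2.
Hp = 7747.0 / 196.2 = 39.49 m.

39.49


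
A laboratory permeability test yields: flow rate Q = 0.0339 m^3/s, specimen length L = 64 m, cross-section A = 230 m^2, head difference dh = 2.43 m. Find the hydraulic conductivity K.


From K = Q*L / (A*dh):
Numerator: Q*L = 0.0339 * 64 = 2.1696.
Denominator: A*dh = 230 * 2.43 = 558.9.
K = 2.1696 / 558.9 = 0.003882 m/s.

0.003882


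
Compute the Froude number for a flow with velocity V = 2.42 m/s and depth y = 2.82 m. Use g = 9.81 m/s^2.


The Froude number is defined as Fr = V / sqrt(g*y).
g*y = 9.81 * 2.82 = 27.6642.
sqrt(g*y) = sqrt(27.6642) = 5.2597.
Fr = 2.42 / 5.2597 = 0.4601.

0.4601


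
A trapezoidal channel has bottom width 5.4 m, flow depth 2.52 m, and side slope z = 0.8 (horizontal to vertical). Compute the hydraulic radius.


For a trapezoidal section with side slope z:
A = (b + z*y)*y = (5.4 + 0.8*2.52)*2.52 = 18.688 m^2.
P = b + 2*y*sqrt(1 + z^2) = 5.4 + 2*2.52*sqrt(1 + 0.8^2) = 11.854 m.
R = A/P = 18.688 / 11.854 = 1.5765 m.

1.5765


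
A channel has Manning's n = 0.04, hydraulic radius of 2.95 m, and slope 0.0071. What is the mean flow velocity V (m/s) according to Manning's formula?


Manning's equation gives V = (1/n) * R^(2/3) * S^(1/2).
First, compute R^(2/3) = 2.95^(2/3) = 2.0569.
Next, S^(1/2) = 0.0071^(1/2) = 0.084261.
Then 1/n = 1/0.04 = 25.0.
V = 25.0 * 2.0569 * 0.084261 = 4.333 m/s.

4.333


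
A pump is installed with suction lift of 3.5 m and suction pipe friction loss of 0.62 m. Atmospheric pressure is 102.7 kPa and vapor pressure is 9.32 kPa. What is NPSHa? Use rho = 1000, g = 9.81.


NPSHa = p_atm/(rho*g) - z_s - hf_s - p_vap/(rho*g).
p_atm/(rho*g) = 102.7*1000 / (1000*9.81) = 10.469 m.
p_vap/(rho*g) = 9.32*1000 / (1000*9.81) = 0.95 m.
NPSHa = 10.469 - 3.5 - 0.62 - 0.95
      = 5.4 m.

5.4


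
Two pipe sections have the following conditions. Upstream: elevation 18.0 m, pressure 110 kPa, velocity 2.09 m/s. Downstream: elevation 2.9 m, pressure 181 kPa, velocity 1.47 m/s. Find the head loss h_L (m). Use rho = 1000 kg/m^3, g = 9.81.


Total head at each section: H = z + p/(rho*g) + V^2/(2g).
H1 = 18.0 + 110*1000/(1000*9.81) + 2.09^2/(2*9.81)
   = 18.0 + 11.213 + 0.2226
   = 29.436 m.
H2 = 2.9 + 181*1000/(1000*9.81) + 1.47^2/(2*9.81)
   = 2.9 + 18.451 + 0.1101
   = 21.461 m.
h_L = H1 - H2 = 29.436 - 21.461 = 7.975 m.

7.975


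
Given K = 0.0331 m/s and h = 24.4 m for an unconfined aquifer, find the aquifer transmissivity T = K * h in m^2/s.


Transmissivity is defined as T = K * h.
T = 0.0331 * 24.4
  = 0.8076 m^2/s.

0.8076


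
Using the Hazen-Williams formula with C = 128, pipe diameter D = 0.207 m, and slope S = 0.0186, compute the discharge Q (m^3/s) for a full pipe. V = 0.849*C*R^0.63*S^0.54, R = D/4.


For a full circular pipe, R = D/4 = 0.207/4 = 0.0517 m.
V = 0.849 * 128 * 0.0517^0.63 * 0.0186^0.54
  = 0.849 * 128 * 0.154797 * 0.116289
  = 1.9562 m/s.
Pipe area A = pi*D^2/4 = pi*0.207^2/4 = 0.0337 m^2.
Q = A * V = 0.0337 * 1.9562 = 0.0658 m^3/s.

0.0658


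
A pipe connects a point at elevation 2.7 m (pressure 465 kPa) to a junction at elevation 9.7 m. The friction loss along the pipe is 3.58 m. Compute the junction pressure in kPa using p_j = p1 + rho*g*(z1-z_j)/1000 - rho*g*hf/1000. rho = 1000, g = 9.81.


Junction pressure: p_j = p1 + rho*g*(z1 - z_j)/1000 - rho*g*hf/1000.
Elevation term = 1000*9.81*(2.7 - 9.7)/1000 = -68.67 kPa.
Friction term = 1000*9.81*3.58/1000 = 35.12 kPa.
p_j = 465 + -68.67 - 35.12 = 361.21 kPa.

361.21


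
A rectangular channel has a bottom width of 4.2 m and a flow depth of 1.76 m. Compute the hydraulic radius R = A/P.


For a rectangular section:
Flow area A = b * y = 4.2 * 1.76 = 7.39 m^2.
Wetted perimeter P = b + 2y = 4.2 + 2*1.76 = 7.72 m.
Hydraulic radius R = A/P = 7.39 / 7.72 = 0.9575 m.

0.9575


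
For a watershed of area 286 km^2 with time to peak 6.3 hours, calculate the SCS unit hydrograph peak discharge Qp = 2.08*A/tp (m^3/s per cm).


SCS formula: Qp = 2.08 * A / tp.
Qp = 2.08 * 286 / 6.3
   = 594.88 / 6.3
   = 94.43 m^3/s per cm.

94.43


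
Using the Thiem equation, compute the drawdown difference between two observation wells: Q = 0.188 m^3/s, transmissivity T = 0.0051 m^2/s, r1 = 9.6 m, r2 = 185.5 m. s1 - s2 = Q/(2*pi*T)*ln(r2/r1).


Thiem equation: s1 - s2 = Q/(2*pi*T) * ln(r2/r1).
ln(r2/r1) = ln(185.5/9.6) = 2.9613.
Q/(2*pi*T) = 0.188 / (2*pi*0.0051) = 0.188 / 0.032 = 5.8669.
s1 - s2 = 5.8669 * 2.9613 = 17.3736 m.

17.3736


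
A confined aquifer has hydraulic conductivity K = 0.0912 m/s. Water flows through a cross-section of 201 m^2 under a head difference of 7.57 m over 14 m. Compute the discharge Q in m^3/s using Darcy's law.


Darcy's law: Q = K * A * i, where i = dh/L.
Hydraulic gradient i = 7.57 / 14 = 0.540714.
Q = 0.0912 * 201 * 0.540714
  = 9.9119 m^3/s.

9.9119


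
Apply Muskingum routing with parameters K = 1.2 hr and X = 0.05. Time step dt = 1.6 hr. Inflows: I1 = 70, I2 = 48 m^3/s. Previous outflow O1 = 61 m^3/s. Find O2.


Muskingum coefficients:
denom = 2*K*(1-X) + dt = 2*1.2*(1-0.05) + 1.6 = 3.88.
C0 = (dt - 2*K*X)/denom = (1.6 - 2*1.2*0.05)/3.88 = 0.3814.
C1 = (dt + 2*K*X)/denom = (1.6 + 2*1.2*0.05)/3.88 = 0.4433.
C2 = (2*K*(1-X) - dt)/denom = 0.1753.
O2 = C0*I2 + C1*I1 + C2*O1
   = 0.3814*48 + 0.4433*70 + 0.1753*61
   = 60.03 m^3/s.

60.03


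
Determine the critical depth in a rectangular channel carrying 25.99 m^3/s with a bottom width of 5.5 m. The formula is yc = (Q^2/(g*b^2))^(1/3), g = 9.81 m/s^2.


Using yc = (Q^2 / (g * b^2))^(1/3):
Q^2 = 25.99^2 = 675.48.
g * b^2 = 9.81 * 5.5^2 = 9.81 * 30.25 = 296.75.
Q^2 / (g*b^2) = 675.48 / 296.75 = 2.2763.
yc = 2.2763^(1/3) = 1.3154 m.

1.3154


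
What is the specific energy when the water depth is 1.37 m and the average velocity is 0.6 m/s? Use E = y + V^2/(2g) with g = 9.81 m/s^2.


Specific energy E = y + V^2/(2g).
Velocity head = V^2/(2g) = 0.6^2 / (2*9.81) = 0.36 / 19.62 = 0.0183 m.
E = 1.37 + 0.0183 = 1.3883 m.

1.3883


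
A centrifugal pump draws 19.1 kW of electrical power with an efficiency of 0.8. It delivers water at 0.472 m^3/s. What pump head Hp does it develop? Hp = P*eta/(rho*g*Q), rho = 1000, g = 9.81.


Pump head formula: Hp = P * eta / (rho * g * Q).
Numerator: P * eta = 19.1 * 1000 * 0.8 = 15280.0 W.
Denominator: rho * g * Q = 1000 * 9.81 * 0.472 = 4630.32.
Hp = 15280.0 / 4630.32 = 3.3 m.

3.3


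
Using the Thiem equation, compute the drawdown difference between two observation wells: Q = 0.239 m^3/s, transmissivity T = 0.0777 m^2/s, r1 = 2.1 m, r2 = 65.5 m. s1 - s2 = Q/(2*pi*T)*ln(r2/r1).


Thiem equation: s1 - s2 = Q/(2*pi*T) * ln(r2/r1).
ln(r2/r1) = ln(65.5/2.1) = 3.4401.
Q/(2*pi*T) = 0.239 / (2*pi*0.0777) = 0.239 / 0.4882 = 0.4895.
s1 - s2 = 0.4895 * 3.4401 = 1.6841 m.

1.6841


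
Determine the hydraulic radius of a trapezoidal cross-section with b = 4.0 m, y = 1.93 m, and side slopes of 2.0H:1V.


For a trapezoidal section with side slope z:
A = (b + z*y)*y = (4.0 + 2.0*1.93)*1.93 = 15.17 m^2.
P = b + 2*y*sqrt(1 + z^2) = 4.0 + 2*1.93*sqrt(1 + 2.0^2) = 12.631 m.
R = A/P = 15.17 / 12.631 = 1.201 m.

1.201


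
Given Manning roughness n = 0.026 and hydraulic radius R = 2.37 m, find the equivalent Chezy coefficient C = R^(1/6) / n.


The Chezy coefficient relates to Manning's n through C = R^(1/6) / n.
R^(1/6) = 2.37^(1/6) = 1.15467.
C = 1.15467 / 0.026 = 44.41 m^(1/2)/s.

44.41


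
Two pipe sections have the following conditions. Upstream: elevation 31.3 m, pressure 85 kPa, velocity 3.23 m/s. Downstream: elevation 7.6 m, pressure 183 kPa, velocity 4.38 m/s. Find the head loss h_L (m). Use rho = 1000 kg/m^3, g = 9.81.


Total head at each section: H = z + p/(rho*g) + V^2/(2g).
H1 = 31.3 + 85*1000/(1000*9.81) + 3.23^2/(2*9.81)
   = 31.3 + 8.665 + 0.5317
   = 40.496 m.
H2 = 7.6 + 183*1000/(1000*9.81) + 4.38^2/(2*9.81)
   = 7.6 + 18.654 + 0.9778
   = 27.232 m.
h_L = H1 - H2 = 40.496 - 27.232 = 13.264 m.

13.264


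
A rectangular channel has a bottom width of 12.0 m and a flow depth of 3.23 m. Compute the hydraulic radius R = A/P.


For a rectangular section:
Flow area A = b * y = 12.0 * 3.23 = 38.76 m^2.
Wetted perimeter P = b + 2y = 12.0 + 2*3.23 = 18.46 m.
Hydraulic radius R = A/P = 38.76 / 18.46 = 2.0997 m.

2.0997


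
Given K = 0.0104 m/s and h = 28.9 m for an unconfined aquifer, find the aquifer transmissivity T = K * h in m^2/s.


Transmissivity is defined as T = K * h.
T = 0.0104 * 28.9
  = 0.3006 m^2/s.

0.3006


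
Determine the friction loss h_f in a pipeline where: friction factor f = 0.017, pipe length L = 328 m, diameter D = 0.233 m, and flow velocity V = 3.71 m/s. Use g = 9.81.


Darcy-Weisbach equation: h_f = f * (L/D) * V^2/(2g).
f * L/D = 0.017 * 328/0.233 = 23.9313.
V^2/(2g) = 3.71^2 / (2*9.81) = 13.7641 / 19.62 = 0.7015 m.
h_f = 23.9313 * 0.7015 = 16.789 m.

16.789


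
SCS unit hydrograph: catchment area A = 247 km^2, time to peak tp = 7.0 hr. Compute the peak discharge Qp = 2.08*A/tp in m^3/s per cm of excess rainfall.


SCS formula: Qp = 2.08 * A / tp.
Qp = 2.08 * 247 / 7.0
   = 513.76 / 7.0
   = 73.39 m^3/s per cm.

73.39


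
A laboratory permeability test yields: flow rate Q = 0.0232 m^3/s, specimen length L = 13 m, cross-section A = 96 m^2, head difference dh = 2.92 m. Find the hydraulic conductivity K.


From K = Q*L / (A*dh):
Numerator: Q*L = 0.0232 * 13 = 0.3016.
Denominator: A*dh = 96 * 2.92 = 280.32.
K = 0.3016 / 280.32 = 0.001076 m/s.

0.001076


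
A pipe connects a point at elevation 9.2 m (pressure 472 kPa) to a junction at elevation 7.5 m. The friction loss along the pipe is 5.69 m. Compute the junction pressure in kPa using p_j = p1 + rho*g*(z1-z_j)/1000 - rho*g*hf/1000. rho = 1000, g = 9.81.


Junction pressure: p_j = p1 + rho*g*(z1 - z_j)/1000 - rho*g*hf/1000.
Elevation term = 1000*9.81*(9.2 - 7.5)/1000 = 16.677 kPa.
Friction term = 1000*9.81*5.69/1000 = 55.819 kPa.
p_j = 472 + 16.677 - 55.819 = 432.86 kPa.

432.86


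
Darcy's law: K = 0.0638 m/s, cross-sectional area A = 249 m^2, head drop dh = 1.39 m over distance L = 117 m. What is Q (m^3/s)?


Darcy's law: Q = K * A * i, where i = dh/L.
Hydraulic gradient i = 1.39 / 117 = 0.01188.
Q = 0.0638 * 249 * 0.01188
  = 0.1887 m^3/s.

0.1887


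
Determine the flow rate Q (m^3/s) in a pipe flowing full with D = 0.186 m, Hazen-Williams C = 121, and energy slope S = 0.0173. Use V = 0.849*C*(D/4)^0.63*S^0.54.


For a full circular pipe, R = D/4 = 0.186/4 = 0.0465 m.
V = 0.849 * 121 * 0.0465^0.63 * 0.0173^0.54
  = 0.849 * 121 * 0.144709 * 0.111827
  = 1.6624 m/s.
Pipe area A = pi*D^2/4 = pi*0.186^2/4 = 0.0272 m^2.
Q = A * V = 0.0272 * 1.6624 = 0.0452 m^3/s.

0.0452


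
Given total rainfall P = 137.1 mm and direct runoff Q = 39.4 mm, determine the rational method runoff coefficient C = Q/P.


The runoff coefficient C = runoff depth / rainfall depth.
C = 39.4 / 137.1
  = 0.2874.

0.2874


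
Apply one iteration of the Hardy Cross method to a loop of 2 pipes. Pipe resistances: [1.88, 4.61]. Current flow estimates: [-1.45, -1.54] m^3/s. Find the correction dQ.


Numerator terms (r*Q*|Q|): 1.88*-1.45*|-1.45| = -3.9527; 4.61*-1.54*|-1.54| = -10.9331.
Sum of numerator = -14.8858.
Denominator terms (r*|Q|): 1.88*|-1.45| = 2.726; 4.61*|-1.54| = 7.0994.
2 * sum of denominator = 2 * 9.8254 = 19.6508.
dQ = --14.8858 / 19.6508 = 0.7575 m^3/s.

0.7575


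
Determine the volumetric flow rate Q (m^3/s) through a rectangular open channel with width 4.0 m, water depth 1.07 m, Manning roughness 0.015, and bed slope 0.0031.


For a rectangular channel, the cross-sectional area A = b * y = 4.0 * 1.07 = 4.28 m^2.
The wetted perimeter P = b + 2y = 4.0 + 2*1.07 = 6.14 m.
Hydraulic radius R = A/P = 4.28/6.14 = 0.6971 m.
Velocity V = (1/n)*R^(2/3)*S^(1/2) = (1/0.015)*0.6971^(2/3)*0.0031^(1/2) = 2.9181 m/s.
Discharge Q = A * V = 4.28 * 2.9181 = 12.49 m^3/s.

12.49


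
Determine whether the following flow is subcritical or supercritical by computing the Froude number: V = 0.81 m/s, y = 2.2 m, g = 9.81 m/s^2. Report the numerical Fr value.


The Froude number is defined as Fr = V / sqrt(g*y).
g*y = 9.81 * 2.2 = 21.582.
sqrt(g*y) = sqrt(21.582) = 4.6456.
Fr = 0.81 / 4.6456 = 0.1744.
Since Fr < 1, the flow is subcritical.

0.1744


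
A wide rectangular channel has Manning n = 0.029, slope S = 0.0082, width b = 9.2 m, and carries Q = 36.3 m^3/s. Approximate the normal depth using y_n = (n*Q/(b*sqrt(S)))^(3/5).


We use the wide-channel approximation y_n = (n*Q/(b*sqrt(S)))^(3/5).
sqrt(S) = sqrt(0.0082) = 0.090554.
Numerator: n*Q = 0.029 * 36.3 = 1.0527.
Denominator: b*sqrt(S) = 9.2 * 0.090554 = 0.833097.
arg = 1.2636.
y_n = 1.2636^(3/5) = 1.1507 m.

1.1507


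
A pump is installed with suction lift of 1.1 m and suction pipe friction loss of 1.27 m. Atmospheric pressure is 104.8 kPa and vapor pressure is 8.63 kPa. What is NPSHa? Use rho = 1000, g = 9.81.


NPSHa = p_atm/(rho*g) - z_s - hf_s - p_vap/(rho*g).
p_atm/(rho*g) = 104.8*1000 / (1000*9.81) = 10.683 m.
p_vap/(rho*g) = 8.63*1000 / (1000*9.81) = 0.88 m.
NPSHa = 10.683 - 1.1 - 1.27 - 0.88
      = 7.43 m.

7.43


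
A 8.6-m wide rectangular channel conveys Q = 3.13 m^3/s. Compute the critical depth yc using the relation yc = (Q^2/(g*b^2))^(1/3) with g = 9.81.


Using yc = (Q^2 / (g * b^2))^(1/3):
Q^2 = 3.13^2 = 9.8.
g * b^2 = 9.81 * 8.6^2 = 9.81 * 73.96 = 725.55.
Q^2 / (g*b^2) = 9.8 / 725.55 = 0.0135.
yc = 0.0135^(1/3) = 0.2381 m.

0.2381


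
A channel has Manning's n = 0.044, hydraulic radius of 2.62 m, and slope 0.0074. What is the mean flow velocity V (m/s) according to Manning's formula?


Manning's equation gives V = (1/n) * R^(2/3) * S^(1/2).
First, compute R^(2/3) = 2.62^(2/3) = 1.9005.
Next, S^(1/2) = 0.0074^(1/2) = 0.086023.
Then 1/n = 1/0.044 = 22.73.
V = 22.73 * 1.9005 * 0.086023 = 3.7156 m/s.

3.7156


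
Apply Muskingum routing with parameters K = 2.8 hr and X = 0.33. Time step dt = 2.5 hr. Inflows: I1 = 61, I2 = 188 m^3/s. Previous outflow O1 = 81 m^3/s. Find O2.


Muskingum coefficients:
denom = 2*K*(1-X) + dt = 2*2.8*(1-0.33) + 2.5 = 6.252.
C0 = (dt - 2*K*X)/denom = (2.5 - 2*2.8*0.33)/6.252 = 0.1043.
C1 = (dt + 2*K*X)/denom = (2.5 + 2*2.8*0.33)/6.252 = 0.6955.
C2 = (2*K*(1-X) - dt)/denom = 0.2003.
O2 = C0*I2 + C1*I1 + C2*O1
   = 0.1043*188 + 0.6955*61 + 0.2003*81
   = 78.25 m^3/s.

78.25


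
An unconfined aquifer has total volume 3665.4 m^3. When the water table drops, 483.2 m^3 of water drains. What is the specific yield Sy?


Specific yield Sy = Volume drained / Total volume.
Sy = 483.2 / 3665.4
   = 0.1318.

0.1318


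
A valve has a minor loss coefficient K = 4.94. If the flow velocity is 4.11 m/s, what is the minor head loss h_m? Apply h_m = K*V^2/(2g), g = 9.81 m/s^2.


Minor loss formula: h_m = K * V^2/(2g).
V^2 = 4.11^2 = 16.8921.
V^2/(2g) = 16.8921 / 19.62 = 0.861 m.
h_m = 4.94 * 0.861 = 4.2532 m.

4.2532


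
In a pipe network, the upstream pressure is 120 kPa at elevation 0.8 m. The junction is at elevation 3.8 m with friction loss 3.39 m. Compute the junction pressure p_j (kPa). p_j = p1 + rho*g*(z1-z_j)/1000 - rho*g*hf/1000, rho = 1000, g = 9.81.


Junction pressure: p_j = p1 + rho*g*(z1 - z_j)/1000 - rho*g*hf/1000.
Elevation term = 1000*9.81*(0.8 - 3.8)/1000 = -29.43 kPa.
Friction term = 1000*9.81*3.39/1000 = 33.256 kPa.
p_j = 120 + -29.43 - 33.256 = 57.31 kPa.

57.31


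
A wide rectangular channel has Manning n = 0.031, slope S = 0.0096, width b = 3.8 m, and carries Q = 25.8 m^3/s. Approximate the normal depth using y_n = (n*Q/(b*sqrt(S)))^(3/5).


We use the wide-channel approximation y_n = (n*Q/(b*sqrt(S)))^(3/5).
sqrt(S) = sqrt(0.0096) = 0.09798.
Numerator: n*Q = 0.031 * 25.8 = 0.7998.
Denominator: b*sqrt(S) = 3.8 * 0.09798 = 0.372324.
arg = 2.1481.
y_n = 2.1481^(3/5) = 1.5821 m.

1.5821


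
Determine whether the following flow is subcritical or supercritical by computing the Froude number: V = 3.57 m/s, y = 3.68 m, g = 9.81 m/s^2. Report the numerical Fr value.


The Froude number is defined as Fr = V / sqrt(g*y).
g*y = 9.81 * 3.68 = 36.1008.
sqrt(g*y) = sqrt(36.1008) = 6.0084.
Fr = 3.57 / 6.0084 = 0.5942.
Since Fr < 1, the flow is subcritical.

0.5942


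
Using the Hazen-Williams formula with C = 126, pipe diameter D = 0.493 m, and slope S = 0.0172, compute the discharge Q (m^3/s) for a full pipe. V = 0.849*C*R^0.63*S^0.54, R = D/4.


For a full circular pipe, R = D/4 = 0.493/4 = 0.1232 m.
V = 0.849 * 126 * 0.1232^0.63 * 0.0172^0.54
  = 0.849 * 126 * 0.267421 * 0.111477
  = 3.189 m/s.
Pipe area A = pi*D^2/4 = pi*0.493^2/4 = 0.1909 m^2.
Q = A * V = 0.1909 * 3.189 = 0.6088 m^3/s.

0.6088


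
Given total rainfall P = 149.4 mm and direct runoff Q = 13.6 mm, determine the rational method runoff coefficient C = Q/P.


The runoff coefficient C = runoff depth / rainfall depth.
C = 13.6 / 149.4
  = 0.091.

0.091


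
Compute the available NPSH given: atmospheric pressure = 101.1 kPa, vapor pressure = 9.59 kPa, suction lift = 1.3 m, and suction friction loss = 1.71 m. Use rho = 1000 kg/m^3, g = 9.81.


NPSHa = p_atm/(rho*g) - z_s - hf_s - p_vap/(rho*g).
p_atm/(rho*g) = 101.1*1000 / (1000*9.81) = 10.306 m.
p_vap/(rho*g) = 9.59*1000 / (1000*9.81) = 0.978 m.
NPSHa = 10.306 - 1.3 - 1.71 - 0.978
      = 6.32 m.

6.32


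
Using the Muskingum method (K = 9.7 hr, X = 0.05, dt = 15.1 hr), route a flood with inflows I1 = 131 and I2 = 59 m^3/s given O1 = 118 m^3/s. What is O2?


Muskingum coefficients:
denom = 2*K*(1-X) + dt = 2*9.7*(1-0.05) + 15.1 = 33.53.
C0 = (dt - 2*K*X)/denom = (15.1 - 2*9.7*0.05)/33.53 = 0.4214.
C1 = (dt + 2*K*X)/denom = (15.1 + 2*9.7*0.05)/33.53 = 0.4793.
C2 = (2*K*(1-X) - dt)/denom = 0.0993.
O2 = C0*I2 + C1*I1 + C2*O1
   = 0.4214*59 + 0.4793*131 + 0.0993*118
   = 99.37 m^3/s.

99.37


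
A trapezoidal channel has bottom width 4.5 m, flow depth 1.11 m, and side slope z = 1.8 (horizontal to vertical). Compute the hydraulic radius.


For a trapezoidal section with side slope z:
A = (b + z*y)*y = (4.5 + 1.8*1.11)*1.11 = 7.213 m^2.
P = b + 2*y*sqrt(1 + z^2) = 4.5 + 2*1.11*sqrt(1 + 1.8^2) = 9.071 m.
R = A/P = 7.213 / 9.071 = 0.7951 m.

0.7951


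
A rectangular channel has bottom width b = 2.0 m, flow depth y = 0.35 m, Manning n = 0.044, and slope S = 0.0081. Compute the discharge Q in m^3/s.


For a rectangular channel, the cross-sectional area A = b * y = 2.0 * 0.35 = 0.7 m^2.
The wetted perimeter P = b + 2y = 2.0 + 2*0.35 = 2.7 m.
Hydraulic radius R = A/P = 0.7/2.7 = 0.2593 m.
Velocity V = (1/n)*R^(2/3)*S^(1/2) = (1/0.044)*0.2593^(2/3)*0.0081^(1/2) = 0.8317 m/s.
Discharge Q = A * V = 0.7 * 0.8317 = 0.582 m^3/s.

0.582


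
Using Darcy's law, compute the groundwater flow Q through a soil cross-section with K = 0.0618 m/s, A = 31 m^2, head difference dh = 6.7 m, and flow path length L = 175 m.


Darcy's law: Q = K * A * i, where i = dh/L.
Hydraulic gradient i = 6.7 / 175 = 0.038286.
Q = 0.0618 * 31 * 0.038286
  = 0.0733 m^3/s.

0.0733


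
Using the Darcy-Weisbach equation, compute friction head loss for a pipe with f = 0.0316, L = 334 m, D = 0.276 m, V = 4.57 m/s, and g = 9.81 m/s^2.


Darcy-Weisbach equation: h_f = f * (L/D) * V^2/(2g).
f * L/D = 0.0316 * 334/0.276 = 38.2406.
V^2/(2g) = 4.57^2 / (2*9.81) = 20.8849 / 19.62 = 1.0645 m.
h_f = 38.2406 * 1.0645 = 40.706 m.

40.706


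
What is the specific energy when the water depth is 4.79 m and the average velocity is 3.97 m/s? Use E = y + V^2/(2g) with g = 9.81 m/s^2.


Specific energy E = y + V^2/(2g).
Velocity head = V^2/(2g) = 3.97^2 / (2*9.81) = 15.7609 / 19.62 = 0.8033 m.
E = 4.79 + 0.8033 = 5.5933 m.

5.5933


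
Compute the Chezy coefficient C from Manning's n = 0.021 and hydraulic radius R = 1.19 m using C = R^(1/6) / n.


The Chezy coefficient relates to Manning's n through C = R^(1/6) / n.
R^(1/6) = 1.19^(1/6) = 1.029417.
C = 1.029417 / 0.021 = 49.02 m^(1/2)/s.

49.02


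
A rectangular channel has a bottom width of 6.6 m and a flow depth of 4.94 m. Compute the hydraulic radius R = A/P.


For a rectangular section:
Flow area A = b * y = 6.6 * 4.94 = 32.6 m^2.
Wetted perimeter P = b + 2y = 6.6 + 2*4.94 = 16.48 m.
Hydraulic radius R = A/P = 32.6 / 16.48 = 1.9784 m.

1.9784


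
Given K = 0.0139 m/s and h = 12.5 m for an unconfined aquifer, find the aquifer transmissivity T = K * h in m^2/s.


Transmissivity is defined as T = K * h.
T = 0.0139 * 12.5
  = 0.1737 m^2/s.

0.1737


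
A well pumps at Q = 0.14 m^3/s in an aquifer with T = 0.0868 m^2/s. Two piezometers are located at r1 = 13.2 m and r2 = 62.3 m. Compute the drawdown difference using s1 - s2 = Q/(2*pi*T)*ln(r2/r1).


Thiem equation: s1 - s2 = Q/(2*pi*T) * ln(r2/r1).
ln(r2/r1) = ln(62.3/13.2) = 1.5517.
Q/(2*pi*T) = 0.14 / (2*pi*0.0868) = 0.14 / 0.5454 = 0.2567.
s1 - s2 = 0.2567 * 1.5517 = 0.3983 m.

0.3983


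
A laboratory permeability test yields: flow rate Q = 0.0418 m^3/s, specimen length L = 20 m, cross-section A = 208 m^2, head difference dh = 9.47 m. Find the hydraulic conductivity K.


From K = Q*L / (A*dh):
Numerator: Q*L = 0.0418 * 20 = 0.836.
Denominator: A*dh = 208 * 9.47 = 1969.76.
K = 0.836 / 1969.76 = 0.000424 m/s.

0.000424


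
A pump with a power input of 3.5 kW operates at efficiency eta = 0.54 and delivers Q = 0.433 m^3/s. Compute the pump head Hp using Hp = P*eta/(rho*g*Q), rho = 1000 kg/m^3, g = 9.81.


Pump head formula: Hp = P * eta / (rho * g * Q).
Numerator: P * eta = 3.5 * 1000 * 0.54 = 1890.0 W.
Denominator: rho * g * Q = 1000 * 9.81 * 0.433 = 4247.73.
Hp = 1890.0 / 4247.73 = 0.44 m.

0.44


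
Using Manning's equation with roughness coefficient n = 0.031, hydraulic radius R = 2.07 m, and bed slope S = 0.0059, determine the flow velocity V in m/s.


Manning's equation gives V = (1/n) * R^(2/3) * S^(1/2).
First, compute R^(2/3) = 2.07^(2/3) = 1.6242.
Next, S^(1/2) = 0.0059^(1/2) = 0.076811.
Then 1/n = 1/0.031 = 32.26.
V = 32.26 * 1.6242 * 0.076811 = 4.0245 m/s.

4.0245


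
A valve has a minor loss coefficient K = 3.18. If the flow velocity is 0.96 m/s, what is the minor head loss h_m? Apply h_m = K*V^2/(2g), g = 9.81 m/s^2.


Minor loss formula: h_m = K * V^2/(2g).
V^2 = 0.96^2 = 0.9216.
V^2/(2g) = 0.9216 / 19.62 = 0.047 m.
h_m = 3.18 * 0.047 = 0.1494 m.

0.1494


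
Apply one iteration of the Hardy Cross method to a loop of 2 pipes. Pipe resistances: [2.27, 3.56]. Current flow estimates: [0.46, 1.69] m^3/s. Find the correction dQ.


Numerator terms (r*Q*|Q|): 2.27*0.46*|0.46| = 0.4803; 3.56*1.69*|1.69| = 10.1677.
Sum of numerator = 10.648.
Denominator terms (r*|Q|): 2.27*|0.46| = 1.0442; 3.56*|1.69| = 6.0164.
2 * sum of denominator = 2 * 7.0606 = 14.1212.
dQ = -10.648 / 14.1212 = -0.754 m^3/s.

-0.754


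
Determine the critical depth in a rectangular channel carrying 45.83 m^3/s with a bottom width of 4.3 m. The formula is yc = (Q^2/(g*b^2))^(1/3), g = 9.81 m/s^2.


Using yc = (Q^2 / (g * b^2))^(1/3):
Q^2 = 45.83^2 = 2100.39.
g * b^2 = 9.81 * 4.3^2 = 9.81 * 18.49 = 181.39.
Q^2 / (g*b^2) = 2100.39 / 181.39 = 11.5794.
yc = 11.5794^(1/3) = 2.2624 m.

2.2624


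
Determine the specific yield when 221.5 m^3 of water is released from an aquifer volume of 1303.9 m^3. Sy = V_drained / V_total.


Specific yield Sy = Volume drained / Total volume.
Sy = 221.5 / 1303.9
   = 0.1699.

0.1699


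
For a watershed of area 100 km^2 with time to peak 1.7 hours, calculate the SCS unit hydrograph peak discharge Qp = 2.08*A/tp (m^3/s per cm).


SCS formula: Qp = 2.08 * A / tp.
Qp = 2.08 * 100 / 1.7
   = 208.0 / 1.7
   = 122.35 m^3/s per cm.

122.35


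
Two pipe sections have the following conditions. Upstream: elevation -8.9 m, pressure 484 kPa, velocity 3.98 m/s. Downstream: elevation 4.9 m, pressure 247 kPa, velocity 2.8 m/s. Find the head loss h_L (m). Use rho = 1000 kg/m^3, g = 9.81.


Total head at each section: H = z + p/(rho*g) + V^2/(2g).
H1 = -8.9 + 484*1000/(1000*9.81) + 3.98^2/(2*9.81)
   = -8.9 + 49.337 + 0.8074
   = 41.245 m.
H2 = 4.9 + 247*1000/(1000*9.81) + 2.8^2/(2*9.81)
   = 4.9 + 25.178 + 0.3996
   = 30.478 m.
h_L = H1 - H2 = 41.245 - 30.478 = 10.767 m.

10.767


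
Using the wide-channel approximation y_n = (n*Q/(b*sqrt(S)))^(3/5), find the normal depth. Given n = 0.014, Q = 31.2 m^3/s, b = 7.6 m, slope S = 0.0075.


We use the wide-channel approximation y_n = (n*Q/(b*sqrt(S)))^(3/5).
sqrt(S) = sqrt(0.0075) = 0.086603.
Numerator: n*Q = 0.014 * 31.2 = 0.4368.
Denominator: b*sqrt(S) = 7.6 * 0.086603 = 0.658183.
arg = 0.6636.
y_n = 0.6636^(3/5) = 0.7819 m.

0.7819


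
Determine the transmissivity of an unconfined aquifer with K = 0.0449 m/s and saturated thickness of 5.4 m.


Transmissivity is defined as T = K * h.
T = 0.0449 * 5.4
  = 0.2425 m^2/s.

0.2425


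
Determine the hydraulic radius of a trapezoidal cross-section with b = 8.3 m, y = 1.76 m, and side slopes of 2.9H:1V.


For a trapezoidal section with side slope z:
A = (b + z*y)*y = (8.3 + 2.9*1.76)*1.76 = 23.591 m^2.
P = b + 2*y*sqrt(1 + z^2) = 8.3 + 2*1.76*sqrt(1 + 2.9^2) = 19.098 m.
R = A/P = 23.591 / 19.098 = 1.2353 m.

1.2353


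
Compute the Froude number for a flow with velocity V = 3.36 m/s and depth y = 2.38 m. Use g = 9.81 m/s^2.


The Froude number is defined as Fr = V / sqrt(g*y).
g*y = 9.81 * 2.38 = 23.3478.
sqrt(g*y) = sqrt(23.3478) = 4.832.
Fr = 3.36 / 4.832 = 0.6954.

0.6954


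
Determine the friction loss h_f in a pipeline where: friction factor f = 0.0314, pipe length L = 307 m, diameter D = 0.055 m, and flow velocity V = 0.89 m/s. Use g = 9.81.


Darcy-Weisbach equation: h_f = f * (L/D) * V^2/(2g).
f * L/D = 0.0314 * 307/0.055 = 175.2691.
V^2/(2g) = 0.89^2 / (2*9.81) = 0.7921 / 19.62 = 0.0404 m.
h_f = 175.2691 * 0.0404 = 7.076 m.

7.076


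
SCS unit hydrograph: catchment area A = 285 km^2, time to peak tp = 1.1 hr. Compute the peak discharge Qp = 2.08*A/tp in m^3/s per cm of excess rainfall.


SCS formula: Qp = 2.08 * A / tp.
Qp = 2.08 * 285 / 1.1
   = 592.8 / 1.1
   = 538.91 m^3/s per cm.

538.91


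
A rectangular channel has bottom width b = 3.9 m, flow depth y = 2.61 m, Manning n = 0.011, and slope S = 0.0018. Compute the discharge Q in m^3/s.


For a rectangular channel, the cross-sectional area A = b * y = 3.9 * 2.61 = 10.18 m^2.
The wetted perimeter P = b + 2y = 3.9 + 2*2.61 = 9.12 m.
Hydraulic radius R = A/P = 10.18/9.12 = 1.1161 m.
Velocity V = (1/n)*R^(2/3)*S^(1/2) = (1/0.011)*1.1161^(2/3)*0.0018^(1/2) = 4.15 m/s.
Discharge Q = A * V = 10.18 * 4.15 = 42.243 m^3/s.

42.243


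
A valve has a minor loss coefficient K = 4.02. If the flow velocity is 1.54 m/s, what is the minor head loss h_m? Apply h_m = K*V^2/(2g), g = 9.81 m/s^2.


Minor loss formula: h_m = K * V^2/(2g).
V^2 = 1.54^2 = 2.3716.
V^2/(2g) = 2.3716 / 19.62 = 0.1209 m.
h_m = 4.02 * 0.1209 = 0.4859 m.

0.4859


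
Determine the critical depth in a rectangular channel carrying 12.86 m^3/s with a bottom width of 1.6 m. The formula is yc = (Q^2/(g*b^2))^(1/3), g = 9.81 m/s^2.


Using yc = (Q^2 / (g * b^2))^(1/3):
Q^2 = 12.86^2 = 165.38.
g * b^2 = 9.81 * 1.6^2 = 9.81 * 2.56 = 25.11.
Q^2 / (g*b^2) = 165.38 / 25.11 = 6.5862.
yc = 6.5862^(1/3) = 1.8744 m.

1.8744


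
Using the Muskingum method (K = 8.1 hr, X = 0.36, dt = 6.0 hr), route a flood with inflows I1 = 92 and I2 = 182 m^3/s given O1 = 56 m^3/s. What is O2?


Muskingum coefficients:
denom = 2*K*(1-X) + dt = 2*8.1*(1-0.36) + 6.0 = 16.368.
C0 = (dt - 2*K*X)/denom = (6.0 - 2*8.1*0.36)/16.368 = 0.0103.
C1 = (dt + 2*K*X)/denom = (6.0 + 2*8.1*0.36)/16.368 = 0.7229.
C2 = (2*K*(1-X) - dt)/denom = 0.2669.
O2 = C0*I2 + C1*I1 + C2*O1
   = 0.0103*182 + 0.7229*92 + 0.2669*56
   = 83.32 m^3/s.

83.32


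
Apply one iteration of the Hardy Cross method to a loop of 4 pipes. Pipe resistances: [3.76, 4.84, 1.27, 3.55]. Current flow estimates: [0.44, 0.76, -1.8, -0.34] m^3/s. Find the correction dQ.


Numerator terms (r*Q*|Q|): 3.76*0.44*|0.44| = 0.7279; 4.84*0.76*|0.76| = 2.7956; 1.27*-1.8*|-1.8| = -4.1148; 3.55*-0.34*|-0.34| = -0.4104.
Sum of numerator = -1.0017.
Denominator terms (r*|Q|): 3.76*|0.44| = 1.6544; 4.84*|0.76| = 3.6784; 1.27*|-1.8| = 2.286; 3.55*|-0.34| = 1.207.
2 * sum of denominator = 2 * 8.8258 = 17.6516.
dQ = --1.0017 / 17.6516 = 0.0567 m^3/s.

0.0567


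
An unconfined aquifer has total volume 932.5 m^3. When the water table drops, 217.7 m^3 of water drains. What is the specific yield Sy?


Specific yield Sy = Volume drained / Total volume.
Sy = 217.7 / 932.5
   = 0.2335.

0.2335


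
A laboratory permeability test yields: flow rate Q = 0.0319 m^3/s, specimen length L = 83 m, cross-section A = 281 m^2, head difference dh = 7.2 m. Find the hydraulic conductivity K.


From K = Q*L / (A*dh):
Numerator: Q*L = 0.0319 * 83 = 2.6477.
Denominator: A*dh = 281 * 7.2 = 2023.2.
K = 2.6477 / 2023.2 = 0.001309 m/s.

0.001309


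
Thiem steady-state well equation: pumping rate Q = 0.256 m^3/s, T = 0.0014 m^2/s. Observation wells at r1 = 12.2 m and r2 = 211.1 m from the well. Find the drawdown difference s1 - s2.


Thiem equation: s1 - s2 = Q/(2*pi*T) * ln(r2/r1).
ln(r2/r1) = ln(211.1/12.2) = 2.8509.
Q/(2*pi*T) = 0.256 / (2*pi*0.0014) = 0.256 / 0.0088 = 29.1026.
s1 - s2 = 29.1026 * 2.8509 = 82.9685 m.

82.9685


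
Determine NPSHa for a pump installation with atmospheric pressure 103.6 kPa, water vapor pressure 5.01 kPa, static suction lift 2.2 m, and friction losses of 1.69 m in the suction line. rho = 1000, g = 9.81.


NPSHa = p_atm/(rho*g) - z_s - hf_s - p_vap/(rho*g).
p_atm/(rho*g) = 103.6*1000 / (1000*9.81) = 10.561 m.
p_vap/(rho*g) = 5.01*1000 / (1000*9.81) = 0.511 m.
NPSHa = 10.561 - 2.2 - 1.69 - 0.511
      = 6.16 m.

6.16


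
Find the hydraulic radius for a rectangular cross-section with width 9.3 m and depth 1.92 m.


For a rectangular section:
Flow area A = b * y = 9.3 * 1.92 = 17.86 m^2.
Wetted perimeter P = b + 2y = 9.3 + 2*1.92 = 13.14 m.
Hydraulic radius R = A/P = 17.86 / 13.14 = 1.3589 m.

1.3589
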